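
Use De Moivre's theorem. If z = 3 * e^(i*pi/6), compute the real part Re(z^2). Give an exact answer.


Step 1: By De Moivre's theorem, z^2 = 3^2 * e^(i*2*pi/6) = 9 * (cos(pi/3) + i*sin(pi/3))
Step 2: |z|^2 = 3^2 = 9
Step 3: The angle pi/3 already lies in [0, 2*pi)
Step 4: cos(pi/3) = 1/2
Step 5: Re(z^2) = 9 * 1/2 = 9/2

9/2


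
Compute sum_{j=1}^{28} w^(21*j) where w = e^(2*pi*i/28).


Step 1: The sum sum_{j=1}^{n} w^(k*j) equals n if n | k, else 0.
Step 2: Here n = 28, k = 21
Step 3: Does n divide k? 28 | 21 -> False
Step 4: Sum = 0

0


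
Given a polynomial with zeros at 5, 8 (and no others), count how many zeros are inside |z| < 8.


Step 1: Check each root:
  z = 5: |5| = 5 < 8
  z = 8: |8| = 8 >= 8
Step 2: Count = 1

1


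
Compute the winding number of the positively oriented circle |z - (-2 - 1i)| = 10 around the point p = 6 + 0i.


Step 1: Center c = (-2, -1), radius = 10
Step 2: |p - c|^2 = 8^2 + 1^2 = 65
Step 3: r^2 = 100
Step 4: |p-c| < r so winding number = 1

1


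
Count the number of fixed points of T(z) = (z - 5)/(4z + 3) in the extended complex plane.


Step 1: Fixed points satisfy T(z) = z
Step 2: 4z^2 + 2z + 5 = 0
Step 3: Discriminant = 2^2 - 4*4*5 = -76
Step 4: Number of fixed points = 2

2


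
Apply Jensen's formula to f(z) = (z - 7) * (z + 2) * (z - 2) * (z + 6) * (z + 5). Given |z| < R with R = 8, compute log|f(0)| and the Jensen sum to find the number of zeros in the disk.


Jensen's formula: (1/2pi)*integral log|f(Re^it)|dt = log|f(0)| + sum_{|a_k|<R} log(R/|a_k|)
Step 1: f(0) = (-7) * 2 * (-2) * 6 * 5 = 840
Step 2: log|f(0)| = log|7| + log|-2| + log|2| + log|-6| + log|-5| = 6.7334
Step 3: Zeros inside |z| < 8: 7, -2, 2, -6, -5
Step 4: Jensen sum = log(8/7) + log(8/2) + log(8/2) + log(8/6) + log(8/5) = 3.6638
Step 5: n(R) = number of terms in the Jensen sum = count of zeros inside |z| < 8 = 5

5


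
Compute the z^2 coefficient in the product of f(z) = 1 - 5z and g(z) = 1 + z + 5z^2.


Step 1: z^2 term in f*g comes from: (1)*(5z^2) + (-5z)*(z) + (0)*(1)
Step 2: = 5 - 5 + 0
Step 3: = 0

0


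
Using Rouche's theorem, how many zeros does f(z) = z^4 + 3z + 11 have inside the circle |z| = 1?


Step 1: On |z| = 1 the three terms have sizes |z^4| = 1^4 = 1, |3z| = 3*1 = 3, |11| = 11
Step 2: The dominant term is g(z) = 11; let h(z) = z^4 + 3z so f = g + h
Step 3: On |z| = 1: |g| = 11 and |h| <= 1 + 3 = 4
Step 4: Since 11 > 4, |h| < |g| on |z| = 1, so by Rouche f has the same number of zeros as g inside |z| < 1
Step 5: g(z) = 11 is a nonzero constant with no zeros inside |z| < 1. Answer = 0

0


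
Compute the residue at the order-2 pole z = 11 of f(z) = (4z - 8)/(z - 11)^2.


Step 1: Pole of order 2 at z = 11
Step 2: Res = lim d/dz [(z - 11)^2 * f(z)] as z -> 11
Step 3: (z - 11)^2 * f(z) = 4z - 8
Step 4: d/dz[4z - 8] = 4

4


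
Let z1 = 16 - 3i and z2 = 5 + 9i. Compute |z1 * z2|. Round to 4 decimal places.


Step 1: |z1| = sqrt(16^2 + (-3)^2) = sqrt(265)
Step 2: |z2| = sqrt(5^2 + 9^2) = sqrt(106)
Step 3: |z1*z2| = |z1|*|z2| = sqrt(265) * sqrt(106) = sqrt(265 * 106) = sqrt(28090)
Step 4: = 167.6007

167.6007


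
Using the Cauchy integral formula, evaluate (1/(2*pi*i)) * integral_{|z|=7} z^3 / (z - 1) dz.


Step 1: f(z) = z^3, a = 1 is inside |z| = 7
Step 2: By Cauchy integral formula: (1/(2pi*i)) * integral = f(a)
Step 3: f(1) = 1^3 = 1

1


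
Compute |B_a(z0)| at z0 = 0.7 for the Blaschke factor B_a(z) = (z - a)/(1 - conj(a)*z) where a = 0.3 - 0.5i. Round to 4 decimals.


Step 1: Numerator z0 - a = 0.7 - (0.3 - 0.5i) = 0.4 + 0.5i
Step 2: Denominator 1 - conj(a)*z0 = 1 - (0.3 + 0.5i)*0.7 = 0.79 - 0.35i
Step 3: |z0 - a|^2 = 0.4^2 + 0.5^2 = 0.41; |1 - conj(a)*z0|^2 = 0.79^2 + (-0.35)^2 = 0.7466
Step 4: |B_a(0.7)| = sqrt(0.41 / 0.7466) = sqrt(0.549156)
Step 5: = 0.7411

0.7411


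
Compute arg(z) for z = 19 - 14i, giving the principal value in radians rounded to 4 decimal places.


Step 1: z = 19 - 14i
Step 2: arg(z) = atan2(-14, 19)
Step 3: arg(z) = -0.635

-0.635


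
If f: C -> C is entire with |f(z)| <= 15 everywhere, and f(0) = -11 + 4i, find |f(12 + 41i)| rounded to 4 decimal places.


Step 1: By Liouville's theorem, a bounded entire function is constant.
Step 2: f(z) = f(0) = -11 + 4i for all z.
Step 3: |f(w)| = |-11 + 4i| = sqrt(121 + 16)
Step 4: = 11.7047

11.7047


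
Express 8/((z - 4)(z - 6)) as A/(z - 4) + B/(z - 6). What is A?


Step 1: Multiply both sides by (z - 4) and set z = 4
Step 2: A = 8 / (4 - 6)
Step 3: A = 8 / (-2)
Step 4: A = -4

-4


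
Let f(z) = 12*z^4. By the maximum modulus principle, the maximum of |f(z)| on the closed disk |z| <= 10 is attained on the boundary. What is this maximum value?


Step 1: On |z| = 10, |f(z)| = 12 * |z|^4 = 12 * 10^4
Step 2: By maximum modulus principle, maximum is on boundary.
Step 3: Maximum = 12 * 10000 = 120000

120000


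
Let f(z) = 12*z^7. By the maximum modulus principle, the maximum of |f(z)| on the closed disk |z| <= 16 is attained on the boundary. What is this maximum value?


Step 1: On |z| = 16, |f(z)| = 12 * |z|^7 = 12 * 16^7
Step 2: By maximum modulus principle, maximum is on boundary.
Step 3: Maximum = 12 * 268435456 = 3221225472

3221225472


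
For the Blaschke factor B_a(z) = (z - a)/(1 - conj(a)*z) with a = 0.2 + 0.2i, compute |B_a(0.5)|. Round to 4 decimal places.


Step 1: Numerator z0 - a = 0.5 - (0.2 + 0.2i) = 0.3 - 0.2i
Step 2: Denominator 1 - conj(a)*z0 = 1 - (0.2 - 0.2i)*0.5 = 0.9 + 0.1i
Step 3: |z0 - a|^2 = 0.3^2 + (-0.2)^2 = 0.13; |1 - conj(a)*z0|^2 = 0.9^2 + 0.1^2 = 0.82
Step 4: |B_a(0.5)| = sqrt(0.13 / 0.82) = sqrt(0.158537)
Step 5: = 0.3982

0.3982


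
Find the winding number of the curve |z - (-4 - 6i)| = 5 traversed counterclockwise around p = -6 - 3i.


Step 1: Center c = (-4, -6), radius = 5
Step 2: |p - c|^2 = (-2)^2 + 3^2 = 13
Step 3: r^2 = 25
Step 4: |p-c| < r so winding number = 1

1


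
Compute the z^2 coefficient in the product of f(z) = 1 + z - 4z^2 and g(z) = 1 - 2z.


Step 1: z^2 term in f*g comes from: (1)*(0) + (z)*(-2z) + (-4z^2)*(1)
Step 2: = 0 - 2 - 4
Step 3: = -6

-6


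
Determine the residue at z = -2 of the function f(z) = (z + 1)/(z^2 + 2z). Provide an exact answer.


Step 1: Q(z) = z^2 + 2z = (z + 2)(z)
Step 2: Q'(z) = 2z + 2
Step 3: Q'(-2) = -2, P(-2) = -1
Step 4: Res = P(-2)/Q'(-2) = -1/(-2) = 1/2

1/2


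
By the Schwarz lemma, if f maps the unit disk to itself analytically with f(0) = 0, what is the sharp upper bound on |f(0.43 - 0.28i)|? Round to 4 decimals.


Step 1: Schwarz lemma: if f: D -> D is analytic with f(0) = 0, then |f(z)| <= |z| for all z in D, and this is sharp (f(z) = z).
Step 2: |z0|^2 = 0.43^2 + (-0.28)^2 = 0.2633
Step 3: |z0| = sqrt(0.2633) = 0.513128
Step 4: Best bound = |z0| = 0.5131

0.5131


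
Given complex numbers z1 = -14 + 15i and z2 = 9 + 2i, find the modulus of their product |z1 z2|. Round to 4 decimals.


Step 1: |z1| = sqrt((-14)^2 + 15^2) = sqrt(421)
Step 2: |z2| = sqrt(9^2 + 2^2) = sqrt(85)
Step 3: |z1*z2| = |z1|*|z2| = sqrt(421) * sqrt(85) = sqrt(421 * 85) = sqrt(35785)
Step 4: = 189.1692

189.1692


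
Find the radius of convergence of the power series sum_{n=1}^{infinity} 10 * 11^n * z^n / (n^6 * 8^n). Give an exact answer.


Step 1: General term a_n = 10 * 11^n / (n^6 * 8^n)
Step 2: By the root test, |a_n|^(1/n) = 10^(1/n) * 11 / (n^(6/n) * 8) -> 11/8 as n -> infinity (since 10^(1/n) -> 1 and n^(6/n) -> 1)
Step 3: R = 1/lim|a_n|^(1/n) = 8/11

8/11


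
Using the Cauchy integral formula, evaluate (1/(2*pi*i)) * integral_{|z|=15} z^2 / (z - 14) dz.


Step 1: f(z) = z^2, a = 14 is inside |z| = 15
Step 2: By Cauchy integral formula: (1/(2pi*i)) * integral = f(a)
Step 3: f(14) = 14^2 = 196

196


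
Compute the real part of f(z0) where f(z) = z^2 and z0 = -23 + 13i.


Step 1: z0 = -23 + 13i
Step 2: z0^2 = (-23)^2 - 13^2 - 598i
Step 3: real part = 529 - 169 = 360

360


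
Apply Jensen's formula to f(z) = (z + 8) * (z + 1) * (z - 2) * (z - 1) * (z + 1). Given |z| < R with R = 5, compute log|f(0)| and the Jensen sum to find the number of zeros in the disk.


Jensen's formula: (1/2pi)*integral log|f(Re^it)|dt = log|f(0)| + sum_{|a_k|<R} log(R/|a_k|)
Step 1: f(0) = 8 * 1 * (-2) * (-1) * 1 = 16
Step 2: log|f(0)| = log|-8| + log|-1| + log|2| + log|1| + log|-1| = 2.7726
Step 3: Zeros inside |z| < 5: -1, 2, 1, -1
Step 4: Jensen sum = log(5/1) + log(5/2) + log(5/1) + log(5/1) = 5.7446
Step 5: n(R) = number of terms in the Jensen sum = count of zeros inside |z| < 5 = 4

4


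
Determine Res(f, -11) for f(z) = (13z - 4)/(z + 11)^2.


Step 1: Pole of order 2 at z = -11
Step 2: Res = lim d/dz [(z + 11)^2 * f(z)] as z -> -11
Step 3: (z + 11)^2 * f(z) = 13z - 4
Step 4: d/dz[13z - 4] = 13

13


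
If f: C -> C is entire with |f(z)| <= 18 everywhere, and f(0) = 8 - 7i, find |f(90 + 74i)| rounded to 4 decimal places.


Step 1: By Liouville's theorem, a bounded entire function is constant.
Step 2: f(z) = f(0) = 8 - 7i for all z.
Step 3: |f(w)| = |8 - 7i| = sqrt(64 + 49)
Step 4: = 10.6301

10.6301


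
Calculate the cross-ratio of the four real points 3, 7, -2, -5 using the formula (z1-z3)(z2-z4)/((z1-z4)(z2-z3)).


Step 1: (z1-z3)(z2-z4) = 5 * 12 = 60
Step 2: (z1-z4)(z2-z3) = 8 * 9 = 72
Step 3: Cross-ratio = 60/72 = 5/6

5/6


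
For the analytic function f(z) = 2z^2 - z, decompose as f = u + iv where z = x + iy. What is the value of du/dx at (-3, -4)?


Step 1: f(z) = 2(x+iy)^2 - (x+iy) + 0
Step 2: u = 2(x^2 - y^2) - x + 0
Step 3: u_x = 4x - 1
Step 4: At (-3, -4): u_x = -12 - 1 = -13

-13


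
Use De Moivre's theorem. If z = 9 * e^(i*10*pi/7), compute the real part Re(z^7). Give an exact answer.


Step 1: By De Moivre's theorem, z^7 = 9^7 * e^(i*7*10*pi/7) = 4782969 * (cos(10*pi) + i*sin(10*pi))
Step 2: |z|^7 = 9^7 = 4782969
Step 3: Reduce the angle mod 2*pi: 10*pi - 10*pi = 0
Step 4: cos(0) = 1
Step 5: Re(z^7) = 4782969 * 1 = 4782969

4782969


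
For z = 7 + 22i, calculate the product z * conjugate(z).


Step 1: conj(z) = 7 - 22i
Step 2: z * conj(z) = 7^2 + 22^2
Step 3: = 49 + 484 = 533

533


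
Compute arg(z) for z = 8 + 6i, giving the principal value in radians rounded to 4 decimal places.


Step 1: z = 8 + 6i
Step 2: arg(z) = atan2(6, 8)
Step 3: arg(z) = 0.6435

0.6435


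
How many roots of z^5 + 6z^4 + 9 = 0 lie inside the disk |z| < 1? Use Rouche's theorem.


Step 1: On |z| = 1 the three terms have sizes |z^5| = 1^5 = 1, |6z^4| = 6*1^4 = 6, |9| = 9
Step 2: The dominant term is g(z) = 9; let h(z) = z^5 + 6z^4 so f = g + h
Step 3: On |z| = 1: |g| = 9 and |h| <= 1 + 6 = 7
Step 4: Since 9 > 7, |h| < |g| on |z| = 1, so by Rouche f has the same number of zeros as g inside |z| < 1
Step 5: g(z) = 9 is a nonzero constant with no zeros inside |z| < 1. Answer = 0

0


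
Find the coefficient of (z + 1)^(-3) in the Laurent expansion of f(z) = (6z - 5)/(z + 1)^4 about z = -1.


Step 1: Write the numerator in powers of (z + 1): 6z - 5 = 6(z + 1) + (6*(-1) - 5) = 6(z + 1) - 11
Step 2: Divide by (z + 1)^4: f(z) = -11(z + 1)^(-4) + 6(z + 1)^(-3)
Step 3: This finite sum is the Laurent series of f about z = -1.
Step 4: Coefficient of (z + 1)^(-3) = coefficient of (z + 1) in the re-centred numerator = 6

6


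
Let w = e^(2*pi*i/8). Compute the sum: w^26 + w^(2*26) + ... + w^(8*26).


Step 1: The sum sum_{j=1}^{n} w^(k*j) equals n if n | k, else 0.
Step 2: Here n = 8, k = 26
Step 3: Does n divide k? 8 | 26 -> False
Step 4: Sum = 0

0


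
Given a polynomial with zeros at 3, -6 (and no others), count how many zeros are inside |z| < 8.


Step 1: Check each root:
  z = 3: |3| = 3 < 8
  z = -6: |-6| = 6 < 8
Step 2: Count = 2

2


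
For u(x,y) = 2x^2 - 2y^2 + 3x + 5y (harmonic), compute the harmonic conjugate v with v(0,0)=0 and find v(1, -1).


Step 1: v_x = -u_y = 4y - 5
Step 2: v_y = u_x = 4x + 3
Step 3: v = 4xy - 5x + 3y + C
Step 4: v(0,0) = 0 => C = 0
Step 5: v(1, -1) = -12

-12


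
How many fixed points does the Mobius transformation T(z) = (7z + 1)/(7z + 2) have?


Step 1: Fixed points satisfy T(z) = z
Step 2: 7z^2 - 5z - 1 = 0
Step 3: Discriminant = (-5)^2 - 4*7*(-1) = 53
Step 4: Number of fixed points = 2

2


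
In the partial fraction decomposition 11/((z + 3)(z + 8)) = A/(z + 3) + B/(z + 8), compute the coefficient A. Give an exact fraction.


Step 1: Multiply both sides by (z + 3) and set z = -3
Step 2: A = 11 / (-3 + 8)
Step 3: A = 11 / 5
Step 4: A = 11/5

11/5


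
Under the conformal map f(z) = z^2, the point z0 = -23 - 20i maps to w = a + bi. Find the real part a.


Step 1: z0 = -23 - 20i
Step 2: z0^2 = (-23)^2 - (-20)^2 + 920i
Step 3: real part = 529 - 400 = 129

129


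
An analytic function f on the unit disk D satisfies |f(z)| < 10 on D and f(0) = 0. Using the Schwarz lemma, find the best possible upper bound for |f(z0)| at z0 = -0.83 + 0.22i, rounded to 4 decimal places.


Step 1: g = f/10 maps D -> D with g(0) = 0, so by the Schwarz lemma |g(z)| <= |z|, i.e. |f(z)| <= 10|z|; this is sharp (f(z) = 10z).
Step 2: |z0|^2 = (-0.83)^2 + 0.22^2 = 0.7373
Step 3: |z0| = sqrt(0.7373) = 0.858662
Step 4: Best bound = 10 * |z0| = 10 * 0.858662 = 8.5866

8.5866


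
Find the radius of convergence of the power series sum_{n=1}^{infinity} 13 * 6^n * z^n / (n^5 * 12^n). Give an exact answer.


Step 1: General term a_n = 13 * 6^n / (n^5 * 12^n)
Step 2: By the root test, |a_n|^(1/n) = 13^(1/n) * 6 / (n^(5/n) * 12) -> 6/12 as n -> infinity (since 13^(1/n) -> 1 and n^(5/n) -> 1)
Step 3: R = 1/lim|a_n|^(1/n) = 12/6 = 2

2


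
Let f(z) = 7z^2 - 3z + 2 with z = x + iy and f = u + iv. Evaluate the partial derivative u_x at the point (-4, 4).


Step 1: f(z) = 7(x+iy)^2 - 3(x+iy) + 2
Step 2: u = 7(x^2 - y^2) - 3x + 2
Step 3: u_x = 14x - 3
Step 4: At (-4, 4): u_x = -56 - 3 = -59

-59


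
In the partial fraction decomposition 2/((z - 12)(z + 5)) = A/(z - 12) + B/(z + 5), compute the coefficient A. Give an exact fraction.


Step 1: Multiply both sides by (z - 12) and set z = 12
Step 2: A = 2 / (12 + 5)
Step 3: A = 2 / 17
Step 4: A = 2/17

2/17


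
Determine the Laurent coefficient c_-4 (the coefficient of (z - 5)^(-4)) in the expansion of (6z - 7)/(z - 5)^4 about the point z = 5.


Step 1: Write the numerator in powers of (z - 5): 6z - 7 = 6(z - 5) + (6*5 - 7) = 6(z - 5) + 23
Step 2: Divide by (z - 5)^4: f(z) = 23(z - 5)^(-4) + 6(z - 5)^(-3)
Step 3: This finite sum is the Laurent series of f about z = 5.
Step 4: Coefficient of (z - 5)^(-4) = 6*5 - 7 = 23

23


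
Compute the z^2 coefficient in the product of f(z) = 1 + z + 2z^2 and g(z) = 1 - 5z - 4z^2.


Step 1: z^2 term in f*g comes from: (1)*(-4z^2) + (z)*(-5z) + (2z^2)*(1)
Step 2: = -4 - 5 + 2
Step 3: = -7

-7


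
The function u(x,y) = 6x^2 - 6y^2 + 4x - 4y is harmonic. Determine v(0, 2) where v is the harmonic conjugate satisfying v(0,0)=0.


Step 1: v_x = -u_y = 12y + 4
Step 2: v_y = u_x = 12x + 4
Step 3: v = 12xy + 4x + 4y + C
Step 4: v(0,0) = 0 => C = 0
Step 5: v(0, 2) = 8

8


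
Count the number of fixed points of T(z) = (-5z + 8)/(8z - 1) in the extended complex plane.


Step 1: Fixed points satisfy T(z) = z
Step 2: 8z^2 + 4z - 8 = 0
Step 3: Discriminant = 4^2 - 4*8*(-8) = 272
Step 4: Number of fixed points = 2

2


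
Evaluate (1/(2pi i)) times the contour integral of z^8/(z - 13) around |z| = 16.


Step 1: f(z) = z^8, a = 13 is inside |z| = 16
Step 2: By Cauchy integral formula: (1/(2pi*i)) * integral = f(a)
Step 3: f(13) = 13^8 = 815730721

815730721


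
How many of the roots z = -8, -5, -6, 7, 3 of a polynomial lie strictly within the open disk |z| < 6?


Step 1: Check each root:
  z = -8: |-8| = 8 >= 6
  z = -5: |-5| = 5 < 6
  z = -6: |-6| = 6 >= 6
  z = 7: |7| = 7 >= 6
  z = 3: |3| = 3 < 6
Step 2: Count = 2

2


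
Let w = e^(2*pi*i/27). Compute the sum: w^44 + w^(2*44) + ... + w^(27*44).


Step 1: The sum sum_{j=1}^{n} w^(k*j) equals n if n | k, else 0.
Step 2: Here n = 27, k = 44
Step 3: Does n divide k? 27 | 44 -> False
Step 4: Sum = 0

0


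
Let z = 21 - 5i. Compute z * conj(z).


Step 1: conj(z) = 21 + 5i
Step 2: z * conj(z) = 21^2 + (-5)^2
Step 3: = 441 + 25 = 466

466


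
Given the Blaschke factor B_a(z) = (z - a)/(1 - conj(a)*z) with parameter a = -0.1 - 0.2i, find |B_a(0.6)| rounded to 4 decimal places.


Step 1: Numerator z0 - a = 0.6 - (-0.1 - 0.2i) = 0.7 + 0.2i
Step 2: Denominator 1 - conj(a)*z0 = 1 - (-0.1 + 0.2i)*0.6 = 1.06 - 0.12i
Step 3: |z0 - a|^2 = 0.7^2 + 0.2^2 = 0.53; |1 - conj(a)*z0|^2 = 1.06^2 + (-0.12)^2 = 1.138
Step 4: |B_a(0.6)| = sqrt(0.53 / 1.138) = sqrt(0.465729)
Step 5: = 0.6824

0.6824


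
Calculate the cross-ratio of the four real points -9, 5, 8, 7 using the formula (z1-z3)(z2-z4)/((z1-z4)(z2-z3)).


Step 1: (z1-z3)(z2-z4) = (-17) * (-2) = 34
Step 2: (z1-z4)(z2-z3) = (-16) * (-3) = 48
Step 3: Cross-ratio = 34/48 = 17/24

17/24


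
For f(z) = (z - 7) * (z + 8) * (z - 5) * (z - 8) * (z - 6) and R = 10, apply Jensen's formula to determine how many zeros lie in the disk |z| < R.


Jensen's formula: (1/2pi)*integral log|f(Re^it)|dt = log|f(0)| + sum_{|a_k|<R} log(R/|a_k|)
Step 1: f(0) = (-7) * 8 * (-5) * (-8) * (-6) = 13440
Step 2: log|f(0)| = log|7| + log|-8| + log|5| + log|8| + log|6| = 9.506
Step 3: Zeros inside |z| < 10: 7, -8, 5, 8, 6
Step 4: Jensen sum = log(10/7) + log(10/8) + log(10/5) + log(10/8) + log(10/6) = 2.0069
Step 5: n(R) = number of terms in the Jensen sum = count of zeros inside |z| < 10 = 5

5


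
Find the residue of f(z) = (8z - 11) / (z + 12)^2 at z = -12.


Step 1: Pole of order 2 at z = -12
Step 2: Res = lim d/dz [(z + 12)^2 * f(z)] as z -> -12
Step 3: (z + 12)^2 * f(z) = 8z - 11
Step 4: d/dz[8z - 11] = 8

8


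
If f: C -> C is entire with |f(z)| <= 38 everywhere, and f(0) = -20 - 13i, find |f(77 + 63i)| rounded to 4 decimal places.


Step 1: By Liouville's theorem, a bounded entire function is constant.
Step 2: f(z) = f(0) = -20 - 13i for all z.
Step 3: |f(w)| = |-20 - 13i| = sqrt(400 + 169)
Step 4: = 23.8537

23.8537


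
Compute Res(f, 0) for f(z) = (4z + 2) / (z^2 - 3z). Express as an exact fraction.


Step 1: Q(z) = z^2 - 3z = (z)(z - 3)
Step 2: Q'(z) = 2z - 3
Step 3: Q'(0) = -3, P(0) = 2
Step 4: Res = P(0)/Q'(0) = 2/(-3) = -2/3

-2/3


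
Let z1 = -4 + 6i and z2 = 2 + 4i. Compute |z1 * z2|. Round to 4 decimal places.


Step 1: |z1| = sqrt((-4)^2 + 6^2) = sqrt(52)
Step 2: |z2| = sqrt(2^2 + 4^2) = sqrt(20)
Step 3: |z1*z2| = |z1|*|z2| = sqrt(52) * sqrt(20) = sqrt(52 * 20) = sqrt(1040)
Step 4: = 32.249

32.249


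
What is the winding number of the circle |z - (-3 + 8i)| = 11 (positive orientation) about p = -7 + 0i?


Step 1: Center c = (-3, 8), radius = 11
Step 2: |p - c|^2 = (-4)^2 + (-8)^2 = 80
Step 3: r^2 = 121
Step 4: |p-c| < r so winding number = 1

1


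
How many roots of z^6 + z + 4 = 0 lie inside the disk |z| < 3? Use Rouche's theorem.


Step 1: On |z| = 3 the three terms have sizes |z^6| = 3^6 = 729, |z| = 3, |4| = 4
Step 2: The dominant term is g(z) = z^6; let h(z) = z + 4 so f = g + h
Step 3: On |z| = 3: |g| = 729 and |h| <= 3 + 4 = 7
Step 4: Since 729 > 7, |h| < |g| on |z| = 3, so by Rouche f has the same number of zeros as g inside |z| < 3
Step 5: g(z) = z^6 has 6 zeros (all at the origin) inside |z| < 3. Answer = 6

6


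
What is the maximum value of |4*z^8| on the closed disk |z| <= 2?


Step 1: On |z| = 2, |f(z)| = 4 * |z|^8 = 4 * 2^8
Step 2: By maximum modulus principle, maximum is on boundary.
Step 3: Maximum = 4 * 256 = 1024

1024


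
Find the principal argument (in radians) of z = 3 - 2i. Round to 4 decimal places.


Step 1: z = 3 - 2i
Step 2: arg(z) = atan2(-2, 3)
Step 3: arg(z) = -0.588

-0.588


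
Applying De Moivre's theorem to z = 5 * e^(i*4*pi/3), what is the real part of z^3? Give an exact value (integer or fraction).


Step 1: By De Moivre's theorem, z^3 = 5^3 * e^(i*3*4*pi/3) = 125 * (cos(4*pi) + i*sin(4*pi))
Step 2: |z|^3 = 5^3 = 125
Step 3: Reduce the angle mod 2*pi: 4*pi - 4*pi = 0
Step 4: cos(0) = 1
Step 5: Re(z^3) = 125 * 1 = 125

125


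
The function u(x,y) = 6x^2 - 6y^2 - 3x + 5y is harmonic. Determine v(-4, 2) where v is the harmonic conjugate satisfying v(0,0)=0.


Step 1: v_x = -u_y = 12y - 5
Step 2: v_y = u_x = 12x - 3
Step 3: v = 12xy - 5x - 3y + C
Step 4: v(0,0) = 0 => C = 0
Step 5: v(-4, 2) = -82

-82


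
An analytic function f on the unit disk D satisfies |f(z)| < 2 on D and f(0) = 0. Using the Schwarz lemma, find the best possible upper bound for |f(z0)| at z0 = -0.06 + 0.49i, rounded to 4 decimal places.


Step 1: g = f/2 maps D -> D with g(0) = 0, so by the Schwarz lemma |g(z)| <= |z|, i.e. |f(z)| <= 2|z|; this is sharp (f(z) = 2z).
Step 2: |z0|^2 = (-0.06)^2 + 0.49^2 = 0.2437
Step 3: |z0| = sqrt(0.2437) = 0.49366
Step 4: Best bound = 2 * |z0| = 2 * 0.49366 = 0.9873

0.9873


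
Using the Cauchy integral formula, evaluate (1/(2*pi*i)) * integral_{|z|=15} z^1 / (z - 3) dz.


Step 1: f(z) = z^1, a = 3 is inside |z| = 15
Step 2: By Cauchy integral formula: (1/(2pi*i)) * integral = f(a)
Step 3: f(3) = 3^1 = 3

3


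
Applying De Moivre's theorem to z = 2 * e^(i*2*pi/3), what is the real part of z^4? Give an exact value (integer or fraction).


Step 1: By De Moivre's theorem, z^4 = 2^4 * e^(i*4*2*pi/3) = 16 * (cos(8*pi/3) + i*sin(8*pi/3))
Step 2: |z|^4 = 2^4 = 16
Step 3: Reduce the angle mod 2*pi: 8*pi/3 - 2*pi = 2*pi/3
Step 4: cos(2*pi/3) = -1/2
Step 5: Re(z^4) = 16 * (-1/2) = -8

-8


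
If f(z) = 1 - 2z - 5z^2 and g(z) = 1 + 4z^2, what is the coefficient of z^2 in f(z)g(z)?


Step 1: z^2 term in f*g comes from: (1)*(4z^2) + (-2z)*(0) + (-5z^2)*(1)
Step 2: = 4 + 0 - 5
Step 3: = -1

-1


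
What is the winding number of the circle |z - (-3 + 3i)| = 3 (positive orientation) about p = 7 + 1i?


Step 1: Center c = (-3, 3), radius = 3
Step 2: |p - c|^2 = 10^2 + (-2)^2 = 104
Step 3: r^2 = 9
Step 4: |p-c| > r so winding number = 0

0


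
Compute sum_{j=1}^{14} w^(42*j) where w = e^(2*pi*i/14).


Step 1: The sum sum_{j=1}^{n} w^(k*j) equals n if n | k, else 0.
Step 2: Here n = 14, k = 42
Step 3: Does n divide k? 14 | 42 -> True
Step 4: Sum = 14

14


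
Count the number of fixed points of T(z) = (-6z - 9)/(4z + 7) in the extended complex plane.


Step 1: Fixed points satisfy T(z) = z
Step 2: 4z^2 + 13z + 9 = 0
Step 3: Discriminant = 13^2 - 4*4*9 = 25
Step 4: Number of fixed points = 2

2


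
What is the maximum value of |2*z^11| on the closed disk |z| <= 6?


Step 1: On |z| = 6, |f(z)| = 2 * |z|^11 = 2 * 6^11
Step 2: By maximum modulus principle, maximum is on boundary.
Step 3: Maximum = 2 * 362797056 = 725594112

725594112


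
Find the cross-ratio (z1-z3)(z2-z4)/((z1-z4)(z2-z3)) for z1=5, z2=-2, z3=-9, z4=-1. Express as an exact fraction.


Step 1: (z1-z3)(z2-z4) = 14 * (-1) = -14
Step 2: (z1-z4)(z2-z3) = 6 * 7 = 42
Step 3: Cross-ratio = -14/42 = -1/3

-1/3


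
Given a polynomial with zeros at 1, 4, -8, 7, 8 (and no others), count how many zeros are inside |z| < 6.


Step 1: Check each root:
  z = 1: |1| = 1 < 6
  z = 4: |4| = 4 < 6
  z = -8: |-8| = 8 >= 6
  z = 7: |7| = 7 >= 6
  z = 8: |8| = 8 >= 6
Step 2: Count = 2

2


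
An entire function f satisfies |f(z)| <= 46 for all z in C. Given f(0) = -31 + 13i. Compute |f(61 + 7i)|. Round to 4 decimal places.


Step 1: By Liouville's theorem, a bounded entire function is constant.
Step 2: f(z) = f(0) = -31 + 13i for all z.
Step 3: |f(w)| = |-31 + 13i| = sqrt(961 + 169)
Step 4: = 33.6155

33.6155


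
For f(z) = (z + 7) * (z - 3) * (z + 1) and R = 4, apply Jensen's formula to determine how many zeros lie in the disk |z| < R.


Jensen's formula: (1/2pi)*integral log|f(Re^it)|dt = log|f(0)| + sum_{|a_k|<R} log(R/|a_k|)
Step 1: f(0) = 7 * (-3) * 1 = -21
Step 2: log|f(0)| = log|-7| + log|3| + log|-1| = 3.0445
Step 3: Zeros inside |z| < 4: 3, -1
Step 4: Jensen sum = log(4/3) + log(4/1) = 1.674
Step 5: n(R) = number of terms in the Jensen sum = count of zeros inside |z| < 4 = 2

2


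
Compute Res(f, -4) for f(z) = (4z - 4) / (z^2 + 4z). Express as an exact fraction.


Step 1: Q(z) = z^2 + 4z = (z + 4)(z)
Step 2: Q'(z) = 2z + 4
Step 3: Q'(-4) = -4, P(-4) = -20
Step 4: Res = P(-4)/Q'(-4) = -20/(-4) = 5

5


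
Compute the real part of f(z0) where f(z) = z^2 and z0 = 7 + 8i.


Step 1: z0 = 7 + 8i
Step 2: z0^2 = 7^2 - 8^2 + 112i
Step 3: real part = 49 - 64 = -15

-15


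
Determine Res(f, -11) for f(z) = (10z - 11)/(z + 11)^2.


Step 1: Pole of order 2 at z = -11
Step 2: Res = lim d/dz [(z + 11)^2 * f(z)] as z -> -11
Step 3: (z + 11)^2 * f(z) = 10z - 11
Step 4: d/dz[10z - 11] = 10

10


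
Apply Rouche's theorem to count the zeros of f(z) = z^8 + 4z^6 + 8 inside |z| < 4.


Step 1: On |z| = 4 the three terms have sizes |z^8| = 4^8 = 65536, |4z^6| = 4*4^6 = 16384, |8| = 8
Step 2: The dominant term is g(z) = z^8; let h(z) = 4z^6 + 8 so f = g + h
Step 3: On |z| = 4: |g| = 65536 and |h| <= 16384 + 8 = 16392
Step 4: Since 65536 > 16392, |h| < |g| on |z| = 4, so by Rouche f has the same number of zeros as g inside |z| < 4
Step 5: g(z) = z^8 has 8 zeros (all at the origin) inside |z| < 4. Answer = 8

8


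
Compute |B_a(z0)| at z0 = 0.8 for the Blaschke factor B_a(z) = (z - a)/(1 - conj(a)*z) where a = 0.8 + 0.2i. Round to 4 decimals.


Step 1: Numerator z0 - a = 0.8 - (0.8 + 0.2i) = 0 - 0.2i
Step 2: Denominator 1 - conj(a)*z0 = 1 - (0.8 - 0.2i)*0.8 = 0.36 + 0.16i
Step 3: |z0 - a|^2 = 0^2 + (-0.2)^2 = 0.04; |1 - conj(a)*z0|^2 = 0.36^2 + 0.16^2 = 0.1552
Step 4: |B_a(0.8)| = sqrt(0.04 / 0.1552) = sqrt(0.257732)
Step 5: = 0.5077

0.5077


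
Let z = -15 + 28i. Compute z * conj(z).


Step 1: conj(z) = -15 - 28i
Step 2: z * conj(z) = (-15)^2 + 28^2
Step 3: = 225 + 784 = 1009

1009


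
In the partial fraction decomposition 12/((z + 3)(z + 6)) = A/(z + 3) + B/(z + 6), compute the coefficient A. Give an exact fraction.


Step 1: Multiply both sides by (z + 3) and set z = -3
Step 2: A = 12 / (-3 + 6)
Step 3: A = 12 / 3
Step 4: A = 4

4


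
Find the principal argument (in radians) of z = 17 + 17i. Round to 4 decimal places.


Step 1: z = 17 + 17i
Step 2: arg(z) = atan2(17, 17)
Step 3: arg(z) = 0.7854

0.7854


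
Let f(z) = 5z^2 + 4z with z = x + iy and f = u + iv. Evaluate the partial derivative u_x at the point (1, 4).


Step 1: f(z) = 5(x+iy)^2 + 4(x+iy) + 0
Step 2: u = 5(x^2 - y^2) + 4x + 0
Step 3: u_x = 10x + 4
Step 4: At (1, 4): u_x = 10 + 4 = 14

14


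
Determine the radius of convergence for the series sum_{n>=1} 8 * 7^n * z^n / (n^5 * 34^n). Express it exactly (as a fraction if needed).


Step 1: General term a_n = 8 * 7^n / (n^5 * 34^n)
Step 2: By the root test, |a_n|^(1/n) = 8^(1/n) * 7 / (n^(5/n) * 34) -> 7/34 as n -> infinity (since 8^(1/n) -> 1 and n^(5/n) -> 1)
Step 3: R = 1/lim|a_n|^(1/n) = 34/7

34/7


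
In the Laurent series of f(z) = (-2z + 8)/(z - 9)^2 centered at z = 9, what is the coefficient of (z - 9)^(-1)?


Step 1: Write the numerator in powers of (z - 9): -2z + 8 = -2(z - 9) + (-2*9 + 8) = -2(z - 9) - 10
Step 2: Divide by (z - 9)^2: f(z) = -10(z - 9)^(-2) - 2(z - 9)^(-1)
Step 3: This finite sum is the Laurent series of f about z = 9.
Step 4: Coefficient of (z - 9)^(-1) = coefficient of (z - 9) in the re-centred numerator = -2

-2


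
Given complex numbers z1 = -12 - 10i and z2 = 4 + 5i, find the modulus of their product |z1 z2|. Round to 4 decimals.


Step 1: |z1| = sqrt((-12)^2 + (-10)^2) = sqrt(244)
Step 2: |z2| = sqrt(4^2 + 5^2) = sqrt(41)
Step 3: |z1*z2| = |z1|*|z2| = sqrt(244) * sqrt(41) = sqrt(244 * 41) = sqrt(10004)
Step 4: = 100.02

100.02


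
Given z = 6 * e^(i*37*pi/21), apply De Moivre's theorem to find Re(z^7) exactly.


Step 1: By De Moivre's theorem, z^7 = 6^7 * e^(i*7*37*pi/21) = 279936 * (cos(37*pi/3) + i*sin(37*pi/3))
Step 2: |z|^7 = 6^7 = 279936
Step 3: Reduce the angle mod 2*pi: 37*pi/3 - 12*pi = pi/3
Step 4: cos(pi/3) = 1/2
Step 5: Re(z^7) = 279936 * 1/2 = 139968

139968


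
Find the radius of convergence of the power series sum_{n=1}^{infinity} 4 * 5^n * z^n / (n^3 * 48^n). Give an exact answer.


Step 1: General term a_n = 4 * 5^n / (n^3 * 48^n)
Step 2: By the root test, |a_n|^(1/n) = 4^(1/n) * 5 / (n^(3/n) * 48) -> 5/48 as n -> infinity (since 4^(1/n) -> 1 and n^(3/n) -> 1)
Step 3: R = 1/lim|a_n|^(1/n) = 48/5

48/5


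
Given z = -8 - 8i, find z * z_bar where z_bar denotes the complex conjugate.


Step 1: conj(z) = -8 + 8i
Step 2: z * conj(z) = (-8)^2 + (-8)^2
Step 3: = 64 + 64 = 128

128


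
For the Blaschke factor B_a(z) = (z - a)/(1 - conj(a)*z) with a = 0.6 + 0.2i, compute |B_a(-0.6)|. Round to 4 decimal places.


Step 1: Numerator z0 - a = -0.6 - (0.6 + 0.2i) = -1.2 - 0.2i
Step 2: Denominator 1 - conj(a)*z0 = 1 - (0.6 - 0.2i)*(-0.6) = 1.36 - 0.12i
Step 3: |z0 - a|^2 = (-1.2)^2 + (-0.2)^2 = 1.48; |1 - conj(a)*z0|^2 = 1.36^2 + (-0.12)^2 = 1.864
Step 4: |B_a(-0.6)| = sqrt(1.48 / 1.864) = sqrt(0.793991)
Step 5: = 0.8911

0.8911


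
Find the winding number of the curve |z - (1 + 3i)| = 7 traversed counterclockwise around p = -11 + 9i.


Step 1: Center c = (1, 3), radius = 7
Step 2: |p - c|^2 = (-12)^2 + 6^2 = 180
Step 3: r^2 = 49
Step 4: |p-c| > r so winding number = 0

0


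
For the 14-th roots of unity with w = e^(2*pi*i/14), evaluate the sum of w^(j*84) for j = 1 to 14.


Step 1: The sum sum_{j=1}^{n} w^(k*j) equals n if n | k, else 0.
Step 2: Here n = 14, k = 84
Step 3: Does n divide k? 14 | 84 -> True
Step 4: Sum = 14

14


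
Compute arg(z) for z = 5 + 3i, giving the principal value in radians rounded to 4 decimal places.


Step 1: z = 5 + 3i
Step 2: arg(z) = atan2(3, 5)
Step 3: arg(z) = 0.5404

0.5404


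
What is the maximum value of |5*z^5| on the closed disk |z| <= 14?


Step 1: On |z| = 14, |f(z)| = 5 * |z|^5 = 5 * 14^5
Step 2: By maximum modulus principle, maximum is on boundary.
Step 3: Maximum = 5 * 537824 = 2689120

2689120


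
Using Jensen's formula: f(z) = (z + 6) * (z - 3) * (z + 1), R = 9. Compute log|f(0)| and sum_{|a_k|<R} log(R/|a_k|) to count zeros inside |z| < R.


Jensen's formula: (1/2pi)*integral log|f(Re^it)|dt = log|f(0)| + sum_{|a_k|<R} log(R/|a_k|)
Step 1: f(0) = 6 * (-3) * 1 = -18
Step 2: log|f(0)| = log|-6| + log|3| + log|-1| = 2.8904
Step 3: Zeros inside |z| < 9: -6, 3, -1
Step 4: Jensen sum = log(9/6) + log(9/3) + log(9/1) = 3.7013
Step 5: n(R) = number of terms in the Jensen sum = count of zeros inside |z| < 9 = 3

3


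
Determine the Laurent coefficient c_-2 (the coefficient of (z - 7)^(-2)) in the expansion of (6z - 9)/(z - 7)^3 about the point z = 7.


Step 1: Write the numerator in powers of (z - 7): 6z - 9 = 6(z - 7) + (6*7 - 9) = 6(z - 7) + 33
Step 2: Divide by (z - 7)^3: f(z) = 33(z - 7)^(-3) + 6(z - 7)^(-2)
Step 3: This finite sum is the Laurent series of f about z = 7.
Step 4: Coefficient of (z - 7)^(-2) = coefficient of (z - 7) in the re-centred numerator = 6

6


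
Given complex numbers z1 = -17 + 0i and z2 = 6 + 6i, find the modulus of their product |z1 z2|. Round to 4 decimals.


Step 1: |z1| = sqrt((-17)^2 + 0^2) = sqrt(289)
Step 2: |z2| = sqrt(6^2 + 6^2) = sqrt(72)
Step 3: |z1*z2| = |z1|*|z2| = sqrt(289) * sqrt(72) = sqrt(289 * 72) = sqrt(20808)
Step 4: = 144.2498

144.2498


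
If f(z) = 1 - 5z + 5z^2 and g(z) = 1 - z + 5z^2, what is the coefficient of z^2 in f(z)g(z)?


Step 1: z^2 term in f*g comes from: (1)*(5z^2) + (-5z)*(-z) + (5z^2)*(1)
Step 2: = 5 + 5 + 5
Step 3: = 15

15


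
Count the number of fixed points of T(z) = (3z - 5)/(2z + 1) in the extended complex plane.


Step 1: Fixed points satisfy T(z) = z
Step 2: 2z^2 - 2z + 5 = 0
Step 3: Discriminant = (-2)^2 - 4*2*5 = -36
Step 4: Number of fixed points = 2

2


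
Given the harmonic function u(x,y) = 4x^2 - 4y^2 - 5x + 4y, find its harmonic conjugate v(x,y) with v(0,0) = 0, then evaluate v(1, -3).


Step 1: v_x = -u_y = 8y - 4
Step 2: v_y = u_x = 8x - 5
Step 3: v = 8xy - 4x - 5y + C
Step 4: v(0,0) = 0 => C = 0
Step 5: v(1, -3) = -13

-13


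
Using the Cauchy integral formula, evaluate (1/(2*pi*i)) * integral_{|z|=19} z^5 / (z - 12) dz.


Step 1: f(z) = z^5, a = 12 is inside |z| = 19
Step 2: By Cauchy integral formula: (1/(2pi*i)) * integral = f(a)
Step 3: f(12) = 12^5 = 248832

248832


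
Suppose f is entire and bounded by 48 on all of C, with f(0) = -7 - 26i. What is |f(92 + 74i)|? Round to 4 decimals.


Step 1: By Liouville's theorem, a bounded entire function is constant.
Step 2: f(z) = f(0) = -7 - 26i for all z.
Step 3: |f(w)| = |-7 - 26i| = sqrt(49 + 676)
Step 4: = 26.9258

26.9258


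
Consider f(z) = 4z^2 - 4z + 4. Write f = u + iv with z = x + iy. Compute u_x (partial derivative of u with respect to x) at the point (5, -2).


Step 1: f(z) = 4(x+iy)^2 - 4(x+iy) + 4
Step 2: u = 4(x^2 - y^2) - 4x + 4
Step 3: u_x = 8x - 4
Step 4: At (5, -2): u_x = 40 - 4 = 36

36


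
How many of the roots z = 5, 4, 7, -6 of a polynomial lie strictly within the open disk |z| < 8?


Step 1: Check each root:
  z = 5: |5| = 5 < 8
  z = 4: |4| = 4 < 8
  z = 7: |7| = 7 < 8
  z = -6: |-6| = 6 < 8
Step 2: Count = 4

4


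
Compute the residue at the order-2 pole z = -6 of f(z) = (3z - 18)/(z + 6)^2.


Step 1: Pole of order 2 at z = -6
Step 2: Res = lim d/dz [(z + 6)^2 * f(z)] as z -> -6
Step 3: (z + 6)^2 * f(z) = 3z - 18
Step 4: d/dz[3z - 18] = 3

3


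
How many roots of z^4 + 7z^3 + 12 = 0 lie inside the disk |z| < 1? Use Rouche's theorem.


Step 1: On |z| = 1 the three terms have sizes |z^4| = 1^4 = 1, |7z^3| = 7*1^3 = 7, |12| = 12
Step 2: The dominant term is g(z) = 12; let h(z) = z^4 + 7z^3 so f = g + h
Step 3: On |z| = 1: |g| = 12 and |h| <= 1 + 7 = 8
Step 4: Since 12 > 8, |h| < |g| on |z| = 1, so by Rouche f has the same number of zeros as g inside |z| < 1
Step 5: g(z) = 12 is a nonzero constant with no zeros inside |z| < 1. Answer = 0

0


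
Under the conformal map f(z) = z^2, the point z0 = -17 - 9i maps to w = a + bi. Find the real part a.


Step 1: z0 = -17 - 9i
Step 2: z0^2 = (-17)^2 - (-9)^2 + 306i
Step 3: real part = 289 - 81 = 208

208


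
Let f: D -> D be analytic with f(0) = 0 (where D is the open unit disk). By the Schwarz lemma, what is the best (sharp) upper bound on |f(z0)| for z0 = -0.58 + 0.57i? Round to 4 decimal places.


Step 1: Schwarz lemma: if f: D -> D is analytic with f(0) = 0, then |f(z)| <= |z| for all z in D, and this is sharp (f(z) = z).
Step 2: |z0|^2 = (-0.58)^2 + 0.57^2 = 0.6613
Step 3: |z0| = sqrt(0.6613) = 0.813204
Step 4: Best bound = |z0| = 0.8132

0.8132


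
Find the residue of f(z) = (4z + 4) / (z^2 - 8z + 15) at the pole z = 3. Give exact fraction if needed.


Step 1: Q(z) = z^2 - 8z + 15 = (z - 3)(z - 5)
Step 2: Q'(z) = 2z - 8
Step 3: Q'(3) = -2, P(3) = 16
Step 4: Res = P(3)/Q'(3) = 16/(-2) = -8

-8


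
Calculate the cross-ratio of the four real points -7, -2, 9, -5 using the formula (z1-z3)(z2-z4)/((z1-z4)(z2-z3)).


Step 1: (z1-z3)(z2-z4) = (-16) * 3 = -48
Step 2: (z1-z4)(z2-z3) = (-2) * (-11) = 22
Step 3: Cross-ratio = -48/22 = -24/11

-24/11


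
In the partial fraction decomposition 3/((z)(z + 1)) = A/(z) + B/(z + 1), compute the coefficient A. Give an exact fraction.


Step 1: Multiply both sides by (z) and set z = 0
Step 2: A = 3 / (0 + 1)
Step 3: A = 3 / 1
Step 4: A = 3

3


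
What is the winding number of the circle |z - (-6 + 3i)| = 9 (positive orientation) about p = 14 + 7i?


Step 1: Center c = (-6, 3), radius = 9
Step 2: |p - c|^2 = 20^2 + 4^2 = 416
Step 3: r^2 = 81
Step 4: |p-c| > r so winding number = 0

0


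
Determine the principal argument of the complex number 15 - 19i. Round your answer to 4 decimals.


Step 1: z = 15 - 19i
Step 2: arg(z) = atan2(-19, 15)
Step 3: arg(z) = -0.9025

-0.9025


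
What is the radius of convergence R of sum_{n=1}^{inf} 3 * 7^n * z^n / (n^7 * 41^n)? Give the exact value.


Step 1: General term a_n = 3 * 7^n / (n^7 * 41^n)
Step 2: By the root test, |a_n|^(1/n) = 3^(1/n) * 7 / (n^(7/n) * 41) -> 7/41 as n -> infinity (since 3^(1/n) -> 1 and n^(7/n) -> 1)
Step 3: R = 1/lim|a_n|^(1/n) = 41/7

41/7


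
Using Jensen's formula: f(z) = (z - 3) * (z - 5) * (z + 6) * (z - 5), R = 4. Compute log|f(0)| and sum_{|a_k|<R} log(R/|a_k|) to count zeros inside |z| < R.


Jensen's formula: (1/2pi)*integral log|f(Re^it)|dt = log|f(0)| + sum_{|a_k|<R} log(R/|a_k|)
Step 1: f(0) = (-3) * (-5) * 6 * (-5) = -450
Step 2: log|f(0)| = log|3| + log|5| + log|-6| + log|5| = 6.1092
Step 3: Zeros inside |z| < 4: 3
Step 4: Jensen sum = log(4/3) = 0.2877
Step 5: n(R) = number of terms in the Jensen sum = count of zeros inside |z| < 4 = 1

1


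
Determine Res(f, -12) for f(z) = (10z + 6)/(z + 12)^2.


Step 1: Pole of order 2 at z = -12
Step 2: Res = lim d/dz [(z + 12)^2 * f(z)] as z -> -12
Step 3: (z + 12)^2 * f(z) = 10z + 6
Step 4: d/dz[10z + 6] = 10

10


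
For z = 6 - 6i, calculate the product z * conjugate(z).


Step 1: conj(z) = 6 + 6i
Step 2: z * conj(z) = 6^2 + (-6)^2
Step 3: = 36 + 36 = 72

72


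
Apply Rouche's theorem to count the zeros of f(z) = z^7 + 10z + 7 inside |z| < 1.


Step 1: On |z| = 1 the three terms have sizes |z^7| = 1^7 = 1, |10z| = 10*1 = 10, |7| = 7
Step 2: The dominant term is g(z) = 10z; let h(z) = z^7 + 7 so f = g + h
Step 3: On |z| = 1: |g| = 10 and |h| <= 1 + 7 = 8
Step 4: Since 10 > 8, |h| < |g| on |z| = 1, so by Rouche f has the same number of zeros as g inside |z| < 1
Step 5: g(z) = 10z has 1 zero (at the origin, multiplicity 1) inside |z| < 1. Answer = 1

1


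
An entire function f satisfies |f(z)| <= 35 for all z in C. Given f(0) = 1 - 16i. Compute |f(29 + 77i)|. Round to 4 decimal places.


Step 1: By Liouville's theorem, a bounded entire function is constant.
Step 2: f(z) = f(0) = 1 - 16i for all z.
Step 3: |f(w)| = |1 - 16i| = sqrt(1 + 256)
Step 4: = 16.0312

16.0312


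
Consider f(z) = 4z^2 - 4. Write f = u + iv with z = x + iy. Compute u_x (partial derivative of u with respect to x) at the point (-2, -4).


Step 1: f(z) = 4(x+iy)^2 - 4
Step 2: u = 4(x^2 - y^2) - 4
Step 3: u_x = 8x + 0
Step 4: At (-2, -4): u_x = -16 + 0 = -16

-16


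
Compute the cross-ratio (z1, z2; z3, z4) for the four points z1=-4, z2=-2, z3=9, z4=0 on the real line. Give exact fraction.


Step 1: (z1-z3)(z2-z4) = (-13) * (-2) = 26
Step 2: (z1-z4)(z2-z3) = (-4) * (-11) = 44
Step 3: Cross-ratio = 26/44 = 13/22

13/22


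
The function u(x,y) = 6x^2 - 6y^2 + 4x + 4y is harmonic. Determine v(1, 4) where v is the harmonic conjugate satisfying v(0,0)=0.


Step 1: v_x = -u_y = 12y - 4
Step 2: v_y = u_x = 12x + 4
Step 3: v = 12xy - 4x + 4y + C
Step 4: v(0,0) = 0 => C = 0
Step 5: v(1, 4) = 60

60


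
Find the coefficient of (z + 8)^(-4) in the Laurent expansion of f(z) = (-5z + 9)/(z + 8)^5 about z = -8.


Step 1: Write the numerator in powers of (z + 8): -5z + 9 = -5(z + 8) + (-5*(-8) + 9) = -5(z + 8) + 49
Step 2: Divide by (z + 8)^5: f(z) = 49(z + 8)^(-5) - 5(z + 8)^(-4)
Step 3: This finite sum is the Laurent series of f about z = -8.
Step 4: Coefficient of (z + 8)^(-4) = coefficient of (z + 8) in the re-centred numerator = -5

-5


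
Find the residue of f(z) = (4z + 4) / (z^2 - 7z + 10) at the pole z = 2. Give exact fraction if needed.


Step 1: Q(z) = z^2 - 7z + 10 = (z - 2)(z - 5)
Step 2: Q'(z) = 2z - 7
Step 3: Q'(2) = -3, P(2) = 12
Step 4: Res = P(2)/Q'(2) = 12/(-3) = -4

-4


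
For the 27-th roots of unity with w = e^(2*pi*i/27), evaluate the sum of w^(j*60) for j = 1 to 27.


Step 1: The sum sum_{j=1}^{n} w^(k*j) equals n if n | k, else 0.
Step 2: Here n = 27, k = 60
Step 3: Does n divide k? 27 | 60 -> False
Step 4: Sum = 0

0


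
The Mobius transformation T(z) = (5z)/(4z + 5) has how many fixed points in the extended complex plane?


Step 1: Fixed points satisfy T(z) = z
Step 2: 4z^2 = 0
Step 3: Discriminant = 0^2 - 4*4*0 = 0
Step 4: Number of fixed points = 1

1


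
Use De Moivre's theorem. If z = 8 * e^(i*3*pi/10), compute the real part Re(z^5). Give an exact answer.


Step 1: By De Moivre's theorem, z^5 = 8^5 * e^(i*5*3*pi/10) = 32768 * (cos(3*pi/2) + i*sin(3*pi/2))
Step 2: |z|^5 = 8^5 = 32768
Step 3: The angle 3*pi/2 already lies in [0, 2*pi)
Step 4: cos(3*pi/2) = 0
Step 5: Re(z^5) = 32768 * 0 = 0

0
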